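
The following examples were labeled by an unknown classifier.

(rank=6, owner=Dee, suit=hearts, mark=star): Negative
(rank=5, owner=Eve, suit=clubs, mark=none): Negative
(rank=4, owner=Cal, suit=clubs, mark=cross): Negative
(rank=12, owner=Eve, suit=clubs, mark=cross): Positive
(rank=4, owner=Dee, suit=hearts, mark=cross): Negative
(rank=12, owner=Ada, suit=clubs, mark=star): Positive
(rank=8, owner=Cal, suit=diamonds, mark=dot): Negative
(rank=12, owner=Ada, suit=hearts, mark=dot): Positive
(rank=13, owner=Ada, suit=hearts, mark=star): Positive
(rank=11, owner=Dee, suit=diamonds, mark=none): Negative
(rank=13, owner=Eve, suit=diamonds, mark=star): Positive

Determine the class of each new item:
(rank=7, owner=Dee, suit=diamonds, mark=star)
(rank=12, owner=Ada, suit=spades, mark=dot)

Negative, Positive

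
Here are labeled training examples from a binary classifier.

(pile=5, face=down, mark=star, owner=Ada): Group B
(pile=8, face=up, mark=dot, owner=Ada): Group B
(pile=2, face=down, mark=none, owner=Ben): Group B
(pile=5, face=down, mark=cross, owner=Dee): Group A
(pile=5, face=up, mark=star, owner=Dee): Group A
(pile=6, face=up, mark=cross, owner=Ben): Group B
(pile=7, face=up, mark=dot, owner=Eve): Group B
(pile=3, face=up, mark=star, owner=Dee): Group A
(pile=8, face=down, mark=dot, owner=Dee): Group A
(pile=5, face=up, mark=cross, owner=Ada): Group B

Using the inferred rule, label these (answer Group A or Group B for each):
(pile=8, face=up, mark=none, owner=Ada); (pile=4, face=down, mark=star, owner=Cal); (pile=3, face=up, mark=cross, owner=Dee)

Group B, Group B, Group A

A rule that fits every label: owner is Dee — true of each 'Group A' example, false of each 'Group B' one.
(pile=8, face=up, mark=none, owner=Ada) — owner is Ada, hence Group B. (pile=4, face=down, mark=star, owner=Cal) — owner is Cal, hence Group B. (pile=3, face=up, mark=cross, owner=Dee) — owner is Dee, hence Group A.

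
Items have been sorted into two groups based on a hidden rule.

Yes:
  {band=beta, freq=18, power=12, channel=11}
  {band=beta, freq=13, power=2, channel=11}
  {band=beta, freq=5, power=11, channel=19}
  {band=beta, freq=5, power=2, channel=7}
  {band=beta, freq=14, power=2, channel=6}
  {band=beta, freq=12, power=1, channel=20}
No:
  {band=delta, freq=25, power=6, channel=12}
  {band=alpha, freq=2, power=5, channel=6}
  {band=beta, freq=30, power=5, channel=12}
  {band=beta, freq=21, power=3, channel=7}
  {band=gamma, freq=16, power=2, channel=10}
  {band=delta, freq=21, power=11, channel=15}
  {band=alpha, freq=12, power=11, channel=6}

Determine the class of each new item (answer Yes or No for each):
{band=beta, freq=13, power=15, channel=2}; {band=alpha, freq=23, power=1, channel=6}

The rule appears to be: band is beta AND freq ≤ 18.
Yes: {band=beta, freq=13, power=15, channel=2}, since band is beta, freq = 13. No: {band=alpha, freq=23, power=1, channel=6}, since band is alpha, freq = 23.

Yes, No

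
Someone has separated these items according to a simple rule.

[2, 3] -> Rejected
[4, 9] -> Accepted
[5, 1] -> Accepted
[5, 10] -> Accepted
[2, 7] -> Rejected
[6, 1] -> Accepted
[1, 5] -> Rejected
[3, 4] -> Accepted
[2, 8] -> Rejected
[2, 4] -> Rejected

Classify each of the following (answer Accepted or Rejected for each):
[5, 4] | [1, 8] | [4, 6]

Accepted, Rejected, Accepted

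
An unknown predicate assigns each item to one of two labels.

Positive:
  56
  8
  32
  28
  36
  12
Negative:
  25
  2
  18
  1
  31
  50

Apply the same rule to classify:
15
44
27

Negative, Positive, Negative

Comparing the two groups points to one rule — multiple of 4.
15 — 15 = 4·3 + 3, hence Negative.
44 — 44 = 4·11, hence Positive.
27 — 27 = 4·6 + 3, hence Negative.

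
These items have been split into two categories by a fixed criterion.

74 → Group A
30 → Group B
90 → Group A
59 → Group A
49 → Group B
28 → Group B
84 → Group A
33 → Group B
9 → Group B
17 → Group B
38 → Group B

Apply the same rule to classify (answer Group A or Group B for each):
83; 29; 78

Group A, Group B, Group A

The classifier is using: at least 59.
83 → 83 ≥ 59 → Group A. 29 → 29 < 59 → Group B. 78 → 78 ≥ 59 → Group A.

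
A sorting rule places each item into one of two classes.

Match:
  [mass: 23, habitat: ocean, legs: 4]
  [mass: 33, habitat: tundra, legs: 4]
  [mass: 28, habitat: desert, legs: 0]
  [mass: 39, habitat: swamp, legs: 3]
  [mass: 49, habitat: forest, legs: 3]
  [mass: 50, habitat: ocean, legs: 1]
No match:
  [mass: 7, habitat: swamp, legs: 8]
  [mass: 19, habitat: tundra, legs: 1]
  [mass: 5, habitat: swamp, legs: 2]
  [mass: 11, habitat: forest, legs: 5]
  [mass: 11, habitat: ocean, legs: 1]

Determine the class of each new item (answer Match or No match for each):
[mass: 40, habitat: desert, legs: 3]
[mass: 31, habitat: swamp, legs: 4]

Match, Match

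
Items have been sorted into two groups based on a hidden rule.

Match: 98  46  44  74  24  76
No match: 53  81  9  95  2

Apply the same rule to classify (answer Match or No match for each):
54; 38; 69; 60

Match, Match, No match, Match

The classifier is using: even AND at least 9.
54: 54 is even, 54 ≥ 9 — passes, so Match. 38: 38 is even, 38 ≥ 9 — passes, so Match. 69: 69 is odd, 69 ≥ 9 — fails this test, so No match. 60: 60 is even, 60 ≥ 9 — passes, so Match.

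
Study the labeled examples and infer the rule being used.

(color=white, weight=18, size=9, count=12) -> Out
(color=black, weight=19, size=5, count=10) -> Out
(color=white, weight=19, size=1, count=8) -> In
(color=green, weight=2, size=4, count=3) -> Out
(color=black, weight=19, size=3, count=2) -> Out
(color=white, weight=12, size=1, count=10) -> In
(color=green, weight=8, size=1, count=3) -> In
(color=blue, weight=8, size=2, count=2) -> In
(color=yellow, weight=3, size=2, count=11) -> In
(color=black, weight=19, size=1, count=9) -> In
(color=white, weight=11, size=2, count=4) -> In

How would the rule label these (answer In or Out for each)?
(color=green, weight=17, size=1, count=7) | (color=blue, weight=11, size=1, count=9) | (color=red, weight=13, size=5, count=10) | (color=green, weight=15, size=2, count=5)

In, In, Out, In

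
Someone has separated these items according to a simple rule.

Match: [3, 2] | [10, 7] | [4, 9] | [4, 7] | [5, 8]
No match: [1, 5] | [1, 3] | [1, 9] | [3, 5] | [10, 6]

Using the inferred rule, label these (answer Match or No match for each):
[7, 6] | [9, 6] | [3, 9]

Match, Match, No match

The common property of the 'Match' items is: sum is odd. No 'No match' item has it.
Match: [7, 6], since 7+6 = 13.
Match: [9, 6], since 9+6 = 15.
No match: [3, 9], since 3+9 = 12.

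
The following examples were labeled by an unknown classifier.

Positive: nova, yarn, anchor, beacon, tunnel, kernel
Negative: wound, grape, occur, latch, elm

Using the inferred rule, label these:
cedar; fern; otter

All 'Positive' examples share one property — even length — and every 'Negative' example lacks it.

Negative, Positive, Negative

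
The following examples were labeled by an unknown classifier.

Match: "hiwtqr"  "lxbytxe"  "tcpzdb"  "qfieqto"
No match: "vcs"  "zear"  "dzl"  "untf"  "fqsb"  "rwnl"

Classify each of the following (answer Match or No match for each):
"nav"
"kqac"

No match, No match

All 'Match' examples share one property — length ≥ 6 — and every 'No match' example lacks it.
"nav": length 3, does not pass → No match.
"kqac": length 4, does not pass → No match.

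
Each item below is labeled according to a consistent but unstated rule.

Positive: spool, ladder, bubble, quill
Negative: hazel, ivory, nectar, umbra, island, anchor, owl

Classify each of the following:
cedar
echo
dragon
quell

A rule that fits every label: has a double letter — true of each 'Positive' example, false of each 'Negative' one.

Negative, Negative, Negative, Positive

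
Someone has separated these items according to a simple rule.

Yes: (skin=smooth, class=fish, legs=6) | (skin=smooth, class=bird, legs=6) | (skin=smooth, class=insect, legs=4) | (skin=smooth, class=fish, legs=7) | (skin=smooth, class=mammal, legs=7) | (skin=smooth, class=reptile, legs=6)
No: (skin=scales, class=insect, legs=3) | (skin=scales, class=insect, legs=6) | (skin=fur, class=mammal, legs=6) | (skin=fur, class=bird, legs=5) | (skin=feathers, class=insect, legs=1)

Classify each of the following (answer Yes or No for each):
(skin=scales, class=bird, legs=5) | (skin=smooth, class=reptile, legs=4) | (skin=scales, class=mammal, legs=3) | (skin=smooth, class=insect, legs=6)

The classifier is using: skin is smooth.

No, Yes, No, Yes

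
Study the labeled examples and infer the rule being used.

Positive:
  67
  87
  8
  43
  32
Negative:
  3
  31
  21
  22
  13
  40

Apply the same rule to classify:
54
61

Positive, Positive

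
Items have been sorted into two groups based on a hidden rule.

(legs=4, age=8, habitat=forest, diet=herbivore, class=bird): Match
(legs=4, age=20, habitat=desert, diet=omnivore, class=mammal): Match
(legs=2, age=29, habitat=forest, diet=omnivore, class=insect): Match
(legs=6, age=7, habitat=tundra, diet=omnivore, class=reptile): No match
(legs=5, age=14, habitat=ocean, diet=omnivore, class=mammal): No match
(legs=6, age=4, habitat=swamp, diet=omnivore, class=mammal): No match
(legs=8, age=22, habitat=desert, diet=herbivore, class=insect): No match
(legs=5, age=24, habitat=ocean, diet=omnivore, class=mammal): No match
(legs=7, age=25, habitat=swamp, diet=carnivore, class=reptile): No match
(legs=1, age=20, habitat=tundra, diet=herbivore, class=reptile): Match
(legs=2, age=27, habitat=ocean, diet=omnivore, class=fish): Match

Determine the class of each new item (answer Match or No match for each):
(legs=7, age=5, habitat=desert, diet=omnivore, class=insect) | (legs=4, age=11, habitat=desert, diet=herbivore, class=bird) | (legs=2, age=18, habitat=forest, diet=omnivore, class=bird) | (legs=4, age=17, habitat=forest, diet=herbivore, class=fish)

No match, Match, Match, Match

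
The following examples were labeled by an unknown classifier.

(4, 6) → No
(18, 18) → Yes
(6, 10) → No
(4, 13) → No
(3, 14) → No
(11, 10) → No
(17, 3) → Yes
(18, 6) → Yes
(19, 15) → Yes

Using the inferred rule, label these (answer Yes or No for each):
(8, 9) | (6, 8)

No, No

The classifier is using: first ≥ 13.
No: (8, 9), since first 8.
No: (6, 8), since first 6.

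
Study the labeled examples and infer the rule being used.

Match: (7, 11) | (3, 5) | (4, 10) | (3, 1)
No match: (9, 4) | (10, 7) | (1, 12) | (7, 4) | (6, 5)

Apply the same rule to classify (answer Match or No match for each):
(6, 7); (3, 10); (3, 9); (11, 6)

No match, No match, Match, No match

One predicate separates the groups cleanly: sum is even.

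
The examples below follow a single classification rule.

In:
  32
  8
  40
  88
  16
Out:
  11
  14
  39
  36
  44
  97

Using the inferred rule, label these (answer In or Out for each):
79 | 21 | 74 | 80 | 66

The simplest hypothesis consistent with all the labels is: multiple of 8.
79: 79 = 8·9 + 7 — fails this test, so Out. 21: 21 = 8·2 + 5 — fails this test, so Out. 74: 74 = 8·9 + 2 — fails this test, so Out. 80: 80 = 8·10 — qualifies, so In. 66: 66 = 8·8 + 2 — fails this test, so Out.

Out, Out, Out, In, Out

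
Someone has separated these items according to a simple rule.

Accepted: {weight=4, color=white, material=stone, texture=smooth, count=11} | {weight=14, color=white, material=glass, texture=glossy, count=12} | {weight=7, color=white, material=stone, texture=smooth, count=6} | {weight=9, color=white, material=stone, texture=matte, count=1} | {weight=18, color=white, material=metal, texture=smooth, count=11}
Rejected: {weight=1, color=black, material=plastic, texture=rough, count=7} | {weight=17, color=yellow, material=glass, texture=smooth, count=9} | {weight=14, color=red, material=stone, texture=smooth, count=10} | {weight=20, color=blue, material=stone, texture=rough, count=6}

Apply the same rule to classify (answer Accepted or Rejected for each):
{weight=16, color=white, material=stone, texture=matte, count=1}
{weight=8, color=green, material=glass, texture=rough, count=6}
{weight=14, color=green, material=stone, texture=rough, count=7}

The common property of the 'Accepted' items is: color is white. No 'Rejected' item has it.
{weight=16, color=white, material=stone, texture=matte, count=1}: color is white, qualifies → Accepted.
{weight=8, color=green, material=glass, texture=rough, count=6}: color is green, fails this test → Rejected.
{weight=14, color=green, material=stone, texture=rough, count=7}: color is green, fails this test → Rejected.

Accepted, Rejected, Rejected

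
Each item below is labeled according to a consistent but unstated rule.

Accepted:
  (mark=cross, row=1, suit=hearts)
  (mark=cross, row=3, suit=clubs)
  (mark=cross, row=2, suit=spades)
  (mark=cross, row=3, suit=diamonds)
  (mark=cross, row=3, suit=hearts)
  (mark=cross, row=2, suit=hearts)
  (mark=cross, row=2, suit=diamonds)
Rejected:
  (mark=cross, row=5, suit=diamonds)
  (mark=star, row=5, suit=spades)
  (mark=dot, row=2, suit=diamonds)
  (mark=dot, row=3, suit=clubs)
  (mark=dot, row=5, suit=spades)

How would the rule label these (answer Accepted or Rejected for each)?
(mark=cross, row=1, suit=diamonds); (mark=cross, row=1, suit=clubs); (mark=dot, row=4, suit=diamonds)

The distinguishing property — mark is cross AND row ≤ 3 — holds for all the 'Accepted' cases and none of the 'Rejected' cases.

Accepted, Accepted, Rejected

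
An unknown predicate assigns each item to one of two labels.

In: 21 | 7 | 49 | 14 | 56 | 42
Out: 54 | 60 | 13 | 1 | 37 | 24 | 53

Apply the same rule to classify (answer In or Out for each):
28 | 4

In, Out

A rule that fits every label: multiple of 7 — true of each 'In' example, false of each 'Out' one.
28 — 28 = 7·4, hence In.
4 — 4 = 7·0 + 4, hence Out.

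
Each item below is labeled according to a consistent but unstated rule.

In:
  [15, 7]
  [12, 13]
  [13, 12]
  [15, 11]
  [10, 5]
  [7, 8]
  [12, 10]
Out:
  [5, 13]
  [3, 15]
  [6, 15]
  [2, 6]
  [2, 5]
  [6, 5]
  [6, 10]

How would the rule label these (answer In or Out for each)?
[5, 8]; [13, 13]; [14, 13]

Out, In, In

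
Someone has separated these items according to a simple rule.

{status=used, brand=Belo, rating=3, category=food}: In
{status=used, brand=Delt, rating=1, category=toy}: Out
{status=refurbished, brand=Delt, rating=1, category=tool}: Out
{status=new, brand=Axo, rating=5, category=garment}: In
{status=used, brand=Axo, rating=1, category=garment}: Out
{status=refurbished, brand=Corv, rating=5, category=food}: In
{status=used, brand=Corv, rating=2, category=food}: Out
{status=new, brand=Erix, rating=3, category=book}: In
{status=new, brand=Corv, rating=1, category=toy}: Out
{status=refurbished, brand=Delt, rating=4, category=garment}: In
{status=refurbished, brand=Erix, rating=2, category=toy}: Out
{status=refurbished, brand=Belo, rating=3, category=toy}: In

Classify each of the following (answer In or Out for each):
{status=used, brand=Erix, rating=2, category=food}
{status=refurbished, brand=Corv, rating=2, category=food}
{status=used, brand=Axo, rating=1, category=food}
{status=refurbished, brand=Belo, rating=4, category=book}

Out, Out, Out, In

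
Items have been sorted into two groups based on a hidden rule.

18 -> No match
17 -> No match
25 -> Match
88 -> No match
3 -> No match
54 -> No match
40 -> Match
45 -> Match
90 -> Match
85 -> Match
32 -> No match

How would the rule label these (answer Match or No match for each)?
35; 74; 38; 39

Match, No match, No match, No match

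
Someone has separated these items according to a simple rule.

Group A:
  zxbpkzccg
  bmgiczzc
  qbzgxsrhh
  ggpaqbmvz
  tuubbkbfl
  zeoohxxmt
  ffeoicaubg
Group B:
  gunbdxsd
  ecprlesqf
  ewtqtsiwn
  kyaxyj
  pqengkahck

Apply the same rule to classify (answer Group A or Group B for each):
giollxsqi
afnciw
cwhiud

Group A, Group B, Group B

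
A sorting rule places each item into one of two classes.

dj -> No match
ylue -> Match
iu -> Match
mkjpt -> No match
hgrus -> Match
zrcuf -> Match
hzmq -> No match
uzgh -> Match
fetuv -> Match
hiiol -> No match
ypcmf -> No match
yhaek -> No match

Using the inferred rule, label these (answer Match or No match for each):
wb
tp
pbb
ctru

One predicate separates the groups cleanly: contains 'u'.
wb → no 'u' → No match. tp → no 'u' → No match. pbb → no 'u' → No match. ctru → has 'u' → Match.

No match, No match, No match, Match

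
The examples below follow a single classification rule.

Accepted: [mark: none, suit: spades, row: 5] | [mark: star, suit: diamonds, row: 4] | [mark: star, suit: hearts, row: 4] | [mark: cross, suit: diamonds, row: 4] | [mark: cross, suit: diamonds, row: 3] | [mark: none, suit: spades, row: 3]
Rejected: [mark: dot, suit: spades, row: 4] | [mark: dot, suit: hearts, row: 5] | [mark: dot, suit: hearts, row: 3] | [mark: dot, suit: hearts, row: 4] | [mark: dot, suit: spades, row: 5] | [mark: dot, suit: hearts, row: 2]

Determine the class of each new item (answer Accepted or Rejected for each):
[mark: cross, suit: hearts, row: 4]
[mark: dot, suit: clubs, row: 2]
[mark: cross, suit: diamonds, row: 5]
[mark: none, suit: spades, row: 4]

Accepted, Rejected, Accepted, Accepted

The pattern is that an item is 'Accepted' exactly when: mark is not dot.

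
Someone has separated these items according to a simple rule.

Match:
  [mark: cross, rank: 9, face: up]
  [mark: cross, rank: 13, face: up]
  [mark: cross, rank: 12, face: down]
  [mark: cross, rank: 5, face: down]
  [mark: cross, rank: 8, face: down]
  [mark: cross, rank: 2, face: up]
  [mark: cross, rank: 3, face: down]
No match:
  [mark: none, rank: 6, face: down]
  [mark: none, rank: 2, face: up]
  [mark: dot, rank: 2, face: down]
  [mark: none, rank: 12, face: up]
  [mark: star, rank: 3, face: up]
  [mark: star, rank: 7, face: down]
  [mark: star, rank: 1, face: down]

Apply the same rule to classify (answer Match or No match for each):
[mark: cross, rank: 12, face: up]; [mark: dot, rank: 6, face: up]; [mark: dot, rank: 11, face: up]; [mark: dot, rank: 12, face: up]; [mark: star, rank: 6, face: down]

Match, No match, No match, No match, No match

A rule that fits every label: mark is cross — true of each 'Match' example, false of each 'No match' one.
[mark: cross, rank: 12, face: up] → mark is cross → Match. [mark: dot, rank: 6, face: up] → mark is dot → No match. [mark: dot, rank: 11, face: up] → mark is dot → No match. [mark: dot, rank: 12, face: up] → mark is dot → No match. [mark: star, rank: 6, face: down] → mark is star → No match.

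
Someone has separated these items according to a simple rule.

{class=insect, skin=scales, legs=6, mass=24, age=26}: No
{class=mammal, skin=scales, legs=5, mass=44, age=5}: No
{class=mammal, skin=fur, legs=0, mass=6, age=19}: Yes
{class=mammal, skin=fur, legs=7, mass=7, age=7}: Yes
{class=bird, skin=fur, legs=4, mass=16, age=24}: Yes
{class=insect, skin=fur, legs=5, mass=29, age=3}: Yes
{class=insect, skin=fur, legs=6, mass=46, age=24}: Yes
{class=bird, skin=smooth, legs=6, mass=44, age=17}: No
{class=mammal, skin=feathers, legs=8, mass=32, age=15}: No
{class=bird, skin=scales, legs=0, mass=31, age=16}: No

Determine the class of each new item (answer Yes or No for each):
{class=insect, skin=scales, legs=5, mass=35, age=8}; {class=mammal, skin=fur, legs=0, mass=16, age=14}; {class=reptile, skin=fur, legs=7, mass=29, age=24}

No, Yes, Yes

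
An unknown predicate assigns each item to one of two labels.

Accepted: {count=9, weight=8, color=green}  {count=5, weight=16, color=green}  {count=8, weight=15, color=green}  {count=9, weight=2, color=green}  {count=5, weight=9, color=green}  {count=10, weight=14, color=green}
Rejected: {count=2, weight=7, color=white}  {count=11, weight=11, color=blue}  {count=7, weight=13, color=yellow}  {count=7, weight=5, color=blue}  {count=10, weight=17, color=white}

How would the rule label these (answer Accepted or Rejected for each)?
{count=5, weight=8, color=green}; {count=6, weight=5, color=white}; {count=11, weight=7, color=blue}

Accepted, Rejected, Rejected

Every 'Accepted' example satisfies: color is green. None of the 'Rejected' examples do.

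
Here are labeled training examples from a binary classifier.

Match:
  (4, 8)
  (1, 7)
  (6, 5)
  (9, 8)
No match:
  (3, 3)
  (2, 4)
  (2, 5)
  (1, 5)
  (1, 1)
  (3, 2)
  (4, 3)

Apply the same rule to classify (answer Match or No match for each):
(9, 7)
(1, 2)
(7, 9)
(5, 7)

Every 'Match' example satisfies: sum ≥ 8. None of the 'No match' examples do.

Match, No match, Match, Match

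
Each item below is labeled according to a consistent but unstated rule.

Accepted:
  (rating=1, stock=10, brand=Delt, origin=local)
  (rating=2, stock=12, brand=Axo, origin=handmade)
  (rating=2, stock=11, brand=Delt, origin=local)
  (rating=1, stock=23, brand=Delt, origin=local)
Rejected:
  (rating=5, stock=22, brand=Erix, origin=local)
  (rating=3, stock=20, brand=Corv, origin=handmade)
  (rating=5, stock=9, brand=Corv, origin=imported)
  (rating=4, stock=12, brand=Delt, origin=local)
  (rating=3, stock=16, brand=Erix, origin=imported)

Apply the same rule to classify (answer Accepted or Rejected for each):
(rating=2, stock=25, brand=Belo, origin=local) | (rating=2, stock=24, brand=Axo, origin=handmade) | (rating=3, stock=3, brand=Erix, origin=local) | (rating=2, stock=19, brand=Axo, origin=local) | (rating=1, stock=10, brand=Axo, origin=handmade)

Rule: rating ≤ 2. This holds for each 'Accepted' example and fails for each 'Rejected' one.

Accepted, Accepted, Rejected, Accepted, Accepted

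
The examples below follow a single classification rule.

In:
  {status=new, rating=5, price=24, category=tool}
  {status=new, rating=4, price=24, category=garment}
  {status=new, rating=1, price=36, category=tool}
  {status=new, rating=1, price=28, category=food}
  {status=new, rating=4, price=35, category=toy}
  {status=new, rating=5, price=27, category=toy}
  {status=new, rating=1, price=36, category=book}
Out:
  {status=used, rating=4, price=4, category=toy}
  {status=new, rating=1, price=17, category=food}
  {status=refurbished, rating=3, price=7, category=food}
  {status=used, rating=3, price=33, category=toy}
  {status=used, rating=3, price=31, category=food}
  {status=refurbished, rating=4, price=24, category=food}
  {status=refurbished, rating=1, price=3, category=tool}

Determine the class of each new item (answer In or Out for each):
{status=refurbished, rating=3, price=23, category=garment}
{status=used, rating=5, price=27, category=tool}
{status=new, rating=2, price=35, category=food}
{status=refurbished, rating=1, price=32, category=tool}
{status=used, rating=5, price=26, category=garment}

Out, Out, In, Out, Out

Every 'In' example satisfies: status is new AND price ≥ 24. None of the 'Out' examples do.
{status=refurbished, rating=3, price=23, category=garment} — status is refurbished, price = 23, hence Out.
{status=used, rating=5, price=27, category=tool} — status is used, price = 27, hence Out.
{status=new, rating=2, price=35, category=food} — status is new, price = 35, hence In.
{status=refurbished, rating=1, price=32, category=tool} — status is refurbished, price = 32, hence Out.
{status=used, rating=5, price=26, category=garment} — status is used, price = 26, hence Out.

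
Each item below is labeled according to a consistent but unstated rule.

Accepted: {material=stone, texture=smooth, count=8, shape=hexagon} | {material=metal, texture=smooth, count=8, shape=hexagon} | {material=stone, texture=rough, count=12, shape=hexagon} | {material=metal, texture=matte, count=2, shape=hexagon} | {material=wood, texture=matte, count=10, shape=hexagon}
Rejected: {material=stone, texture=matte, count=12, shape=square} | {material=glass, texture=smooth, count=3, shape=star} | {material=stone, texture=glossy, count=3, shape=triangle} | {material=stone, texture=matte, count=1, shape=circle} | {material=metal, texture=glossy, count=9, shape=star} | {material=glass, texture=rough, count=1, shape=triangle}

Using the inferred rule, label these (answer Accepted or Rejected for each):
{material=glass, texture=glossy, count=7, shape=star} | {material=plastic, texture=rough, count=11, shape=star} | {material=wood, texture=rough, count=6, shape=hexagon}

Every 'Accepted' example satisfies: shape is hexagon. None of the 'Rejected' examples do.
{material=glass, texture=glossy, count=7, shape=star} — shape is star, hence Rejected.
{material=plastic, texture=rough, count=11, shape=star} — shape is star, hence Rejected.
{material=wood, texture=rough, count=6, shape=hexagon} — shape is hexagon, hence Accepted.

Rejected, Rejected, Accepted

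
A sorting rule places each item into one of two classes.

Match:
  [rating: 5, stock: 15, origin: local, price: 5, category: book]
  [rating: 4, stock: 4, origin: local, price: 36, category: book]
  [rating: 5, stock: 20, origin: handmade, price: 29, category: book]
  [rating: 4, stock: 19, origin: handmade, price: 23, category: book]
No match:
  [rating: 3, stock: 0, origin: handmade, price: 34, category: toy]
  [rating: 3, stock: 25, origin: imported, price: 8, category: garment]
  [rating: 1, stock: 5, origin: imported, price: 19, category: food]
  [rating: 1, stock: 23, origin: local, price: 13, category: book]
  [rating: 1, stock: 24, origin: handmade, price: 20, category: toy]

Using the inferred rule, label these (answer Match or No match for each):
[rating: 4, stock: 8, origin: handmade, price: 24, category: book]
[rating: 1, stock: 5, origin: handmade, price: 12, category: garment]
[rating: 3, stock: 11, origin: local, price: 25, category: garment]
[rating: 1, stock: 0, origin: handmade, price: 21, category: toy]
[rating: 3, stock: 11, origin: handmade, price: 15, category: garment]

Match, No match, No match, No match, No match

A rule that fits every label: rating ≥ 4 — true of each 'Match' example, false of each 'No match' one.
[rating: 4, stock: 8, origin: handmade, price: 24, category: book] — rating = 4, hence Match. [rating: 1, stock: 5, origin: handmade, price: 12, category: garment] — rating = 1, hence No match. [rating: 3, stock: 11, origin: local, price: 25, category: garment] — rating = 3, hence No match. [rating: 1, stock: 0, origin: handmade, price: 21, category: toy] — rating = 1, hence No match. [rating: 3, stock: 11, origin: handmade, price: 15, category: garment] — rating = 3, hence No match.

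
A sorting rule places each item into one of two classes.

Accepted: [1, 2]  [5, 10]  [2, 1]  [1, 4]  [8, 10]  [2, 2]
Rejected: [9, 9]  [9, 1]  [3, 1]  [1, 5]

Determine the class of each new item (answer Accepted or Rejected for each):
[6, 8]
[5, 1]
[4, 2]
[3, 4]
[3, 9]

Accepted, Rejected, Accepted, Accepted, Rejected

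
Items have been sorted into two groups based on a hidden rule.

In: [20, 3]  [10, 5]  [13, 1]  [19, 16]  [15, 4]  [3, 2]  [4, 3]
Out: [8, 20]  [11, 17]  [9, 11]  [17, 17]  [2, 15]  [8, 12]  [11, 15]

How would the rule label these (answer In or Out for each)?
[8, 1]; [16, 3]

In, In

The distinguishing property — first > second — holds for all the 'In' cases and none of the 'Out' cases.
[8, 1] — 8 > 1, hence In.
[16, 3] — 16 > 3, hence In.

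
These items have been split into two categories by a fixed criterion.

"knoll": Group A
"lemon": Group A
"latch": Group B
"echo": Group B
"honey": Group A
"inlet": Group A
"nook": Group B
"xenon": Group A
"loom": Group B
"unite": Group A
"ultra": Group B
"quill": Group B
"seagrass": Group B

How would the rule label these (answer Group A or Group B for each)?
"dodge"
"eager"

All 'Group A' examples share one property — odd length AND contains 'n' — and every 'Group B' example lacks it.
"dodge": Group B (length 5, no 'n'). "eager": Group B (length 5, no 'n').

Group B, Group B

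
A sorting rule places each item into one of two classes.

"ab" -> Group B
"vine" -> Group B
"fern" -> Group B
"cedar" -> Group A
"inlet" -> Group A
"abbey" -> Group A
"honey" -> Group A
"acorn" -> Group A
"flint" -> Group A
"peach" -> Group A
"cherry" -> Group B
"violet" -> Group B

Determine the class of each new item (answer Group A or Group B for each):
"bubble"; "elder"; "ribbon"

Group B, Group A, Group B

The rule appears to be: odd length.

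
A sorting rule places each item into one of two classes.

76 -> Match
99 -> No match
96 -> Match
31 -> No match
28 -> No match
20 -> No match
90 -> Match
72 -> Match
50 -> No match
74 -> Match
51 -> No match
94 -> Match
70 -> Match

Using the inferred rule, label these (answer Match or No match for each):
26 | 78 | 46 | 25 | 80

No match, Match, No match, No match, Match

Every 'Match' example satisfies: even AND at least 51. None of the 'No match' examples do.
26: 26 is even, 26 < 51 — does not pass, so No match.
78: 78 is even, 78 ≥ 51 — satisfies this, so Match.
46: 46 is even, 46 < 51 — does not pass, so No match.
25: 25 is odd, 25 < 51 — does not pass, so No match.
80: 80 is even, 80 ≥ 51 — satisfies this, so Match.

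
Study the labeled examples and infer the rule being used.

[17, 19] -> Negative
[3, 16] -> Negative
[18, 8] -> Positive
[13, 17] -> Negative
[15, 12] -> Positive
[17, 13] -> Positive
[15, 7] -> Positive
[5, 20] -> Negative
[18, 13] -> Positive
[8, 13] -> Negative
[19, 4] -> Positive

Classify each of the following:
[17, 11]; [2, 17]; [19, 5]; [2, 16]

All 'Positive' examples share one property — first > second — and every 'Negative' example lacks it.

Positive, Negative, Positive, Negative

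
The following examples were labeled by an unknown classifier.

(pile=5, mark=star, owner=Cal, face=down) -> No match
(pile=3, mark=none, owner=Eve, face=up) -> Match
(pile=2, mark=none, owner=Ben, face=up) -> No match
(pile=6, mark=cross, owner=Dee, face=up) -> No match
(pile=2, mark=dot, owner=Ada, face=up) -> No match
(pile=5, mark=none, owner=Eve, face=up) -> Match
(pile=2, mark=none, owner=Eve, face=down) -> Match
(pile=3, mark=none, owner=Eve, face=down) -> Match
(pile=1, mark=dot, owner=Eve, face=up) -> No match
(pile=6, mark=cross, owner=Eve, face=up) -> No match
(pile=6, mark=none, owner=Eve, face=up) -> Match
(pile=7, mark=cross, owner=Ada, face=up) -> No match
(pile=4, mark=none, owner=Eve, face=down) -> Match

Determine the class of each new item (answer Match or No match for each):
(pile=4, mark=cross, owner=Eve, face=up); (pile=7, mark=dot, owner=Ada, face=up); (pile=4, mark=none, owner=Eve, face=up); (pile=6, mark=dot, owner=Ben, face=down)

The rule appears to be: owner is Eve AND mark is none.
(pile=4, mark=cross, owner=Eve, face=up) — owner is Eve, mark is cross, hence No match.
(pile=7, mark=dot, owner=Ada, face=up) — owner is Ada, mark is dot, hence No match.
(pile=4, mark=none, owner=Eve, face=up) — owner is Eve, mark is none, hence Match.
(pile=6, mark=dot, owner=Ben, face=down) — owner is Ben, mark is dot, hence No match.

No match, No match, Match, No match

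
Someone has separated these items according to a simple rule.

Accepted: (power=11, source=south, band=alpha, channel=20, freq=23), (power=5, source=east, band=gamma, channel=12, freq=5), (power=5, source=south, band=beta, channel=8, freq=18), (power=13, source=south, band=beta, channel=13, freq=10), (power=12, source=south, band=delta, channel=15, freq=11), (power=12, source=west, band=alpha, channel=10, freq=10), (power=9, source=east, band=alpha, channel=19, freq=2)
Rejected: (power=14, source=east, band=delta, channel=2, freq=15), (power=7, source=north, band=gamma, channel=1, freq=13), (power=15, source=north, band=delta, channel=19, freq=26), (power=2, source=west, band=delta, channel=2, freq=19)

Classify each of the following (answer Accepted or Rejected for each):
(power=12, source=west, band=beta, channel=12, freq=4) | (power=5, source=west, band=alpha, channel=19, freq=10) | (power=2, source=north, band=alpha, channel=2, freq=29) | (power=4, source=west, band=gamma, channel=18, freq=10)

Accepted, Accepted, Rejected, Accepted

The simplest hypothesis consistent with all the labels is: channel ≥ 8 AND freq ≤ 23.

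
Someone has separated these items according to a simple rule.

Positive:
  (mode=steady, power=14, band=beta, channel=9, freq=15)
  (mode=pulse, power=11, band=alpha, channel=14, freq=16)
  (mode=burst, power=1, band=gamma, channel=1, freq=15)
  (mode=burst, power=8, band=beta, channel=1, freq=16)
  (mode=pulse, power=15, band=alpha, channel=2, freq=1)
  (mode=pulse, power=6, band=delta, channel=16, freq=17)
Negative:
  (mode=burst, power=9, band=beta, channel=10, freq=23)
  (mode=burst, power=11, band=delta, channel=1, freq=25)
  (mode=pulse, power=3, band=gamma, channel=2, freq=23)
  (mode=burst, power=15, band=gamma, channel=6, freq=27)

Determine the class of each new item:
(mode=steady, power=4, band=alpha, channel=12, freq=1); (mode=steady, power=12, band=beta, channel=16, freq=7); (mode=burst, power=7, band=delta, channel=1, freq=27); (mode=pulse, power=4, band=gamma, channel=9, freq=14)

The pattern is that an item is 'Positive' exactly when: freq ≤ 17.

Positive, Positive, Negative, Positive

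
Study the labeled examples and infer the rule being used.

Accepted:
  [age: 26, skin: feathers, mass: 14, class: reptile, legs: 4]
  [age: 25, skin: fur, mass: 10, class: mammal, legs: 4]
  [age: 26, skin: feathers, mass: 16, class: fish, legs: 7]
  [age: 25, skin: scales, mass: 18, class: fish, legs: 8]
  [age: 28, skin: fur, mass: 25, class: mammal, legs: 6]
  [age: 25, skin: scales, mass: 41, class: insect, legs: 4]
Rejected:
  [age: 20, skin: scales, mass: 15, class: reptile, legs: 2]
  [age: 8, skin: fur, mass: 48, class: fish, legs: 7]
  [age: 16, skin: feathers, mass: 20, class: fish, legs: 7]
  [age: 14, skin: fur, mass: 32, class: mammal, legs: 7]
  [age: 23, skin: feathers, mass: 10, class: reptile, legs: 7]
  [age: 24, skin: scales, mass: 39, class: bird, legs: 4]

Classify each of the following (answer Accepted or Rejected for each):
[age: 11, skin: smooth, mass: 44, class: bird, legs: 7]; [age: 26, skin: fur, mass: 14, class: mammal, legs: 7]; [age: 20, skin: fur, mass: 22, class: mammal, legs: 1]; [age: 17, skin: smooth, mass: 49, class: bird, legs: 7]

Rejected, Accepted, Rejected, Rejected

Rule: age ≥ 25. This holds for each 'Accepted' example and fails for each 'Rejected' one.
[age: 11, skin: smooth, mass: 44, class: bird, legs: 7] — age = 11, hence Rejected. [age: 26, skin: fur, mass: 14, class: mammal, legs: 7] — age = 26, hence Accepted. [age: 20, skin: fur, mass: 22, class: mammal, legs: 1] — age = 20, hence Rejected. [age: 17, skin: smooth, mass: 49, class: bird, legs: 7] — age = 17, hence Rejected.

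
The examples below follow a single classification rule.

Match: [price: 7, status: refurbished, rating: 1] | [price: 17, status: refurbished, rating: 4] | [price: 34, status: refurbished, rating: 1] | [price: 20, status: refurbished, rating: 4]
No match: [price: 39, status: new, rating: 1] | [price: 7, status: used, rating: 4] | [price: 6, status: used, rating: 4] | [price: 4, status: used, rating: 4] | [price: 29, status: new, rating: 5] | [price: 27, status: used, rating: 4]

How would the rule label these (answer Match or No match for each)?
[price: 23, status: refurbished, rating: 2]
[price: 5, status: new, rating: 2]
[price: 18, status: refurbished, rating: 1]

Match, No match, Match

The pattern is that an item is 'Match' exactly when: status is refurbished.
[price: 23, status: refurbished, rating: 2] → status is refurbished → Match. [price: 5, status: new, rating: 2] → status is new → No match. [price: 18, status: refurbished, rating: 1] → status is refurbished → Match.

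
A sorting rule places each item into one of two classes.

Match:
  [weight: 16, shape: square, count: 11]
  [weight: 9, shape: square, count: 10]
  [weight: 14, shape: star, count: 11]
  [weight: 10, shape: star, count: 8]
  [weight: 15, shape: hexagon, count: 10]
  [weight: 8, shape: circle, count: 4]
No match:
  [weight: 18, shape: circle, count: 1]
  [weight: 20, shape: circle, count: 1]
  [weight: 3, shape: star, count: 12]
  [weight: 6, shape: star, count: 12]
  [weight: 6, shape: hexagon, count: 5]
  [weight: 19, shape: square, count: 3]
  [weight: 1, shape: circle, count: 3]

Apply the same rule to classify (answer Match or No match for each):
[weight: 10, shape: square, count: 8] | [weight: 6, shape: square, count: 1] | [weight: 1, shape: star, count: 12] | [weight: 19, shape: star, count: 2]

Match, No match, No match, No match

The pattern is that an item is 'Match' exactly when: weight ≥ 8 AND count ≥ 4.
[weight: 10, shape: square, count: 8] — weight = 10, count = 8, hence Match.
[weight: 6, shape: square, count: 1] — weight = 6, count = 1, hence No match.
[weight: 1, shape: star, count: 12] — weight = 1, count = 12, hence No match.
[weight: 19, shape: star, count: 2] — weight = 19, count = 2, hence No match.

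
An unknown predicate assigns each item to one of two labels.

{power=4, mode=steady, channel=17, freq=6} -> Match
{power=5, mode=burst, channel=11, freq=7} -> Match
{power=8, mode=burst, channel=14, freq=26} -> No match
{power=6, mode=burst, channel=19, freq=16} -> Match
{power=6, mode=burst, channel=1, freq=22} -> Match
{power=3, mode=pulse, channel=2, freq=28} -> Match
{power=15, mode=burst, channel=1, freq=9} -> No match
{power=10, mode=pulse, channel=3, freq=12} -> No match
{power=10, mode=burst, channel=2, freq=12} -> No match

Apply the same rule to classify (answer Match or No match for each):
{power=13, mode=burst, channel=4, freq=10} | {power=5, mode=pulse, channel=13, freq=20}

Rule: power ≤ 6. This holds for each 'Match' example and fails for each 'No match' one.
{power=13, mode=burst, channel=4, freq=10} → power = 13 → No match.
{power=5, mode=pulse, channel=13, freq=20} → power = 5 → Match.

No match, Match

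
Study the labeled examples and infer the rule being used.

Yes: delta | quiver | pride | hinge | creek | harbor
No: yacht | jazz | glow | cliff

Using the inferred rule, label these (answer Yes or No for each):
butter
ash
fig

Yes, No, No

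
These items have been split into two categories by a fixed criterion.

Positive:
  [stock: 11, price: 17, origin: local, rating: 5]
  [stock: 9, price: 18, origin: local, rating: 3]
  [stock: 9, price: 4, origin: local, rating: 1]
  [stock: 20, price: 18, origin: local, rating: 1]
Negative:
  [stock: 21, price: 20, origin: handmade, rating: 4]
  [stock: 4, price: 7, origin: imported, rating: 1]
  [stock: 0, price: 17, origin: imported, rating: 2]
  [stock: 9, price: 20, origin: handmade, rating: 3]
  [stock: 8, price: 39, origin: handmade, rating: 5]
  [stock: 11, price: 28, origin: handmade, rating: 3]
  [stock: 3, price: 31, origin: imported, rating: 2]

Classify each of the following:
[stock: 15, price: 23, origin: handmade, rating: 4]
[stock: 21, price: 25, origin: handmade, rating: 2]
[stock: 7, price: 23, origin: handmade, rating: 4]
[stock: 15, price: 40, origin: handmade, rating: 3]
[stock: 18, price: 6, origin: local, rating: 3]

Looking at the examples, the only property every 'Positive' case has and every 'Negative' case lacks is: origin is local.
Negative: [stock: 15, price: 23, origin: handmade, rating: 4], since origin is handmade.
Negative: [stock: 21, price: 25, origin: handmade, rating: 2], since origin is handmade.
Negative: [stock: 7, price: 23, origin: handmade, rating: 4], since origin is handmade.
Negative: [stock: 15, price: 40, origin: handmade, rating: 3], since origin is handmade.
Positive: [stock: 18, price: 6, origin: local, rating: 3], since origin is local.

Negative, Negative, Negative, Negative, Positive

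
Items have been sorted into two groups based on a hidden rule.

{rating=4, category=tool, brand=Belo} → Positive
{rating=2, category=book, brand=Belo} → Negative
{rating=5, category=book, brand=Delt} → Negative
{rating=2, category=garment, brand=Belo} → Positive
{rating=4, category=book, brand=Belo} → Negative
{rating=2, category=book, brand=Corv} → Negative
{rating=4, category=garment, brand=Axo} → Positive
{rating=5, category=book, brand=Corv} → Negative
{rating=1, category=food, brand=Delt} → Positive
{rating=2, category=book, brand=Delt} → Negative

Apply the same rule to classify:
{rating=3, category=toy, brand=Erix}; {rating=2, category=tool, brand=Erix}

Positive, Positive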